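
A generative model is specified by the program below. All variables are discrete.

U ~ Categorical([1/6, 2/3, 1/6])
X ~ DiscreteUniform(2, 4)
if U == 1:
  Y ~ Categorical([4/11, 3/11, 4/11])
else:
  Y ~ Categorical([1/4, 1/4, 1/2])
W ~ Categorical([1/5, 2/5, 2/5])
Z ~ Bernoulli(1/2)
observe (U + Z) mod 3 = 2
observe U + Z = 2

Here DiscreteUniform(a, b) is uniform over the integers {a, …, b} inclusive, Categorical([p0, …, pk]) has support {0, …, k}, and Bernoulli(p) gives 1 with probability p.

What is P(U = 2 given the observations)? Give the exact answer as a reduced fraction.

Enumerate traces; 54 have nonzero weight after conditioning:
  (U=1, X=2, Y=0, W=0, Z=1) weight 4/495
  (U=1, X=2, Y=0, W=1, Z=1) weight 8/495
  (U=1, X=2, Y=0, W=2, Z=1) weight 8/495
  (U=1, X=2, Y=1, W=0, Z=1) weight 1/165
  (U=1, X=2, Y=1, W=1, Z=1) weight 2/165
  (U=1, X=2, Y=1, W=2, Z=1) weight 2/165
  (U=1, X=2, Y=2, W=0, Z=1) weight 4/495
  (U=1, X=2, Y=2, W=1, Z=1) weight 8/495
  (U=2, X=2, Y=0, W=0, Z=0) weight 1/720
  … 45 more
Group by U:
  weight(U=1) = 1/3
  weight(U=2) = 1/12
Total weight = 1/3 + 1/12 = 5/12
P(U=1 | obs) = 1/3 / 5/12 = 4/5
P(U=2 | obs) = 1/12 / 5/12 = 1/5

P(U = 2 | obs) = 1/5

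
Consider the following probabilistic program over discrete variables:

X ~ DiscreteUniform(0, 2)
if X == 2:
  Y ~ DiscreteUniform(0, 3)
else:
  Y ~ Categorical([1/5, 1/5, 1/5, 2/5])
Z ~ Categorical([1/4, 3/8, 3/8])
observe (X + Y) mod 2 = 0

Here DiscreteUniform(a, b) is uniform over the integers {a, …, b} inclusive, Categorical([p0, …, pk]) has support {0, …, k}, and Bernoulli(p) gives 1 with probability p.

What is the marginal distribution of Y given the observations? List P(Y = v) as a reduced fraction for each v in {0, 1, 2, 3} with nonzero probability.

Enumerate traces; 18 have nonzero weight after conditioning:
  (X=0, Y=0, Z=0) weight 1/60
  (X=0, Y=0, Z=1) weight 1/40
  (X=0, Y=0, Z=2) weight 1/40
  (X=0, Y=2, Z=0) weight 1/60
  (X=0, Y=2, Z=1) weight 1/40
  (X=0, Y=2, Z=2) weight 1/40
  (X=1, Y=1, Z=0) weight 1/60
  (X=1, Y=1, Z=1) weight 1/40
  (X=1, Y=3, Z=0) weight 1/30
  … 9 more
Group by Y:
  weight(Y=0) = 3/20
  weight(Y=1) = 1/15
  weight(Y=2) = 3/20
  weight(Y=3) = 2/15
Total weight = 3/20 + 1/15 + 3/20 + 2/15 = 1/2
P(Y=0 | obs) = 3/20 / 1/2 = 3/10
P(Y=1 | obs) = 1/15 / 1/2 = 2/15
P(Y=2 | obs) = 3/20 / 1/2 = 3/10
P(Y=3 | obs) = 2/15 / 1/2 = 4/15

P(Y=0) = 3/10, P(Y=1) = 2/15, P(Y=2) = 3/10, P(Y=3) = 4/15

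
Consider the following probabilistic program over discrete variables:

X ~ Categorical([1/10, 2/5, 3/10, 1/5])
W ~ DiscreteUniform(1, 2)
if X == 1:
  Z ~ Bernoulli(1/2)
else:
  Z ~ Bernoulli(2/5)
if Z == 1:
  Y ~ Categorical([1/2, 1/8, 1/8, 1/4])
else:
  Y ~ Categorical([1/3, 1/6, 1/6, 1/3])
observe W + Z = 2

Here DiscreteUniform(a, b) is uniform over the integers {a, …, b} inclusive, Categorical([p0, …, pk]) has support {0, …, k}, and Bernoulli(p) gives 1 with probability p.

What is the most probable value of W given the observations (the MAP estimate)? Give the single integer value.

argmax_v P(W = v | obs) = 2

Enumerate traces; 32 have nonzero weight after conditioning:
  (X=0, W=1, Z=1, Y=0) weight 1/100
  (X=0, W=1, Z=1, Y=1) weight 1/400
  (X=0, W=1, Z=1, Y=2) weight 1/400
  (X=0, W=1, Z=1, Y=3) weight 1/200
  (X=0, W=2, Z=0, Y=0) weight 1/100
  (X=0, W=2, Z=0, Y=1) weight 1/200
  (X=0, W=2, Z=0, Y=2) weight 1/200
  (X=0, W=2, Z=0, Y=3) weight 1/100
  … 24 more
Group by W:
  weight(W=1) = 11/50
  weight(W=2) = 7/25
Total weight = 11/50 + 7/25 = 1/2
P(W=1 | obs) = 11/50 / 1/2 = 11/25
P(W=2 | obs) = 7/25 / 1/2 = 14/25
argmax = 2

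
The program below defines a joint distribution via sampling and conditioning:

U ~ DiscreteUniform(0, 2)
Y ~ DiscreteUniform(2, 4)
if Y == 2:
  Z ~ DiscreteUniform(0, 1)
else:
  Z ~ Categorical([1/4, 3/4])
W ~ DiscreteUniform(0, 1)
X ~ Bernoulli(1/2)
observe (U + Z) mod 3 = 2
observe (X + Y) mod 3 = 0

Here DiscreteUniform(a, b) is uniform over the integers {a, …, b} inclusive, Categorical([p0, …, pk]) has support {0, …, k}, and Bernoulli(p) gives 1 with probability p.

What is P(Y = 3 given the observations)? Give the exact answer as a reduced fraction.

Enumerate traces; 8 have nonzero weight after conditioning:
  (U=1, Y=2, Z=1, W=0, X=1) weight 1/72
  (U=1, Y=2, Z=1, W=1, X=1) weight 1/72
  (U=1, Y=3, Z=1, W=0, X=0) weight 1/48
  (U=1, Y=3, Z=1, W=1, X=0) weight 1/48
  (U=2, Y=2, Z=0, W=0, X=1) weight 1/72
  (U=2, Y=2, Z=0, W=1, X=1) weight 1/72
  (U=2, Y=3, Z=0, W=0, X=0) weight 1/144
  (U=2, Y=3, Z=0, W=1, X=0) weight 1/144
Group by Y:
  weight(Y=2) = 1/18
  weight(Y=3) = 1/18
Total weight = 1/18 + 1/18 = 1/9
P(Y=2 | obs) = 1/18 / 1/9 = 1/2
P(Y=3 | obs) = 1/18 / 1/9 = 1/2

P(Y = 3 | obs) = 1/2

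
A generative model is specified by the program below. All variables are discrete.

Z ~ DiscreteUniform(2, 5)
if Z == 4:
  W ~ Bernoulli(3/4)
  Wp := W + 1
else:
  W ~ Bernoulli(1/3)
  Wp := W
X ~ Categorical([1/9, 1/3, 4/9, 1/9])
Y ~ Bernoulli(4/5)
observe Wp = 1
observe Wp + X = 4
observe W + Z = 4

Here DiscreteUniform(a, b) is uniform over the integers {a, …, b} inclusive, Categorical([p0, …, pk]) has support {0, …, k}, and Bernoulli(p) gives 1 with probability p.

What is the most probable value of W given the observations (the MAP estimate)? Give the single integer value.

argmax_v P(W = v | obs) = 1

Enumerate traces; 4 have nonzero weight after conditioning:
  (Z=3, W=1, X=3, Y=0) weight 1/540
  (Z=3, W=1, X=3, Y=1) weight 1/135
  (Z=4, W=0, X=3, Y=0) weight 1/720
  (Z=4, W=0, X=3, Y=1) weight 1/180
Group by W:
  weight(W=0) = 1/144
  weight(W=1) = 1/108
Total weight = 1/144 + 1/108 = 7/432
P(W=0 | obs) = 1/144 / 7/432 = 3/7
P(W=1 | obs) = 1/108 / 7/432 = 4/7
argmax = 1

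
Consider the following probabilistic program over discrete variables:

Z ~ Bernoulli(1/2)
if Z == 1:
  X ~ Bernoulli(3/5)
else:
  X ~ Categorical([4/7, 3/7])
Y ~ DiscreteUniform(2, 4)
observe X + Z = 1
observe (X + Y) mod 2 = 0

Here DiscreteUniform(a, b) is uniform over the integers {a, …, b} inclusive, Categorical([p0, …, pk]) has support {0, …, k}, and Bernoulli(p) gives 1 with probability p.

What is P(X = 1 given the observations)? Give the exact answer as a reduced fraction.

P(X = 1 | obs) = 15/43

Enumerate traces; 3 have nonzero weight after conditioning:
  (Z=0, X=1, Y=3) weight 1/14
  (Z=1, X=0, Y=2) weight 1/15
  (Z=1, X=0, Y=4) weight 1/15
Group by X:
  weight(X=0) = 2/15
  weight(X=1) = 1/14
Total weight = 2/15 + 1/14 = 43/210
P(X=0 | obs) = 2/15 / 43/210 = 28/43
P(X=1 | obs) = 1/14 / 43/210 = 15/43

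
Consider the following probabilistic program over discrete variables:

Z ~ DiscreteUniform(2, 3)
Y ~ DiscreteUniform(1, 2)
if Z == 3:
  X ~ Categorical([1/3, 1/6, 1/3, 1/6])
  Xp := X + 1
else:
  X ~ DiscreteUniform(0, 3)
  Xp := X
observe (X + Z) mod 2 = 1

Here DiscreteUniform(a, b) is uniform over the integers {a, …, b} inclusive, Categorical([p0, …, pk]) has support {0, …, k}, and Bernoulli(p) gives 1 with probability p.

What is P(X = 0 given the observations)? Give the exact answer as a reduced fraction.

P(X = 0 | obs) = 2/7

Enumerate traces; 8 have nonzero weight after conditioning:
  (Z=2, Y=1, X=1) weight 1/16
  (Z=2, Y=1, X=3) weight 1/16
  (Z=2, Y=2, X=1) weight 1/16
  (Z=2, Y=2, X=3) weight 1/16
  (Z=3, Y=1, X=0) weight 1/12
  (Z=3, Y=1, X=2) weight 1/12
  (Z=3, Y=2, X=0) weight 1/12
  (Z=3, Y=2, X=2) weight 1/12
Group by X:
  weight(X=0) = 1/6
  weight(X=1) = 1/8
  weight(X=2) = 1/6
  weight(X=3) = 1/8
Total weight = 1/6 + 1/8 + 1/6 + 1/8 = 7/12
P(X=0 | obs) = 1/6 / 7/12 = 2/7
P(X=1 | obs) = 1/8 / 7/12 = 3/14
P(X=2 | obs) = 1/6 / 7/12 = 2/7
P(X=3 | obs) = 1/8 / 7/12 = 3/14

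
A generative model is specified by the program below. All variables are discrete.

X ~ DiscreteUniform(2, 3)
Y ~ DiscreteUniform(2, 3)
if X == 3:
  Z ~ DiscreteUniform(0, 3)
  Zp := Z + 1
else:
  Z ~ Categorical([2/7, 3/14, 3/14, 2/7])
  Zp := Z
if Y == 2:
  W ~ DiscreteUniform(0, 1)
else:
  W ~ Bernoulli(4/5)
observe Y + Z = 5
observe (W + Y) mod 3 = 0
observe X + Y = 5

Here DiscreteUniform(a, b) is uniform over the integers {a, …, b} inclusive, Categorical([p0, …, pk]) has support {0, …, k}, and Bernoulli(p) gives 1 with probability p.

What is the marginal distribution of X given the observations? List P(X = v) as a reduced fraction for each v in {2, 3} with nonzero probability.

Enumerate traces; 2 have nonzero weight after conditioning:
  (X=2, Y=3, Z=2, W=0) weight 3/280
  (X=3, Y=2, Z=3, W=1) weight 1/32
Group by X:
  weight(X=2) = 3/280
  weight(X=3) = 1/32
Total weight = 3/280 + 1/32 = 47/1120
P(X=2 | obs) = 3/280 / 47/1120 = 12/47
P(X=3 | obs) = 1/32 / 47/1120 = 35/47

P(X=2) = 12/47, P(X=3) = 35/47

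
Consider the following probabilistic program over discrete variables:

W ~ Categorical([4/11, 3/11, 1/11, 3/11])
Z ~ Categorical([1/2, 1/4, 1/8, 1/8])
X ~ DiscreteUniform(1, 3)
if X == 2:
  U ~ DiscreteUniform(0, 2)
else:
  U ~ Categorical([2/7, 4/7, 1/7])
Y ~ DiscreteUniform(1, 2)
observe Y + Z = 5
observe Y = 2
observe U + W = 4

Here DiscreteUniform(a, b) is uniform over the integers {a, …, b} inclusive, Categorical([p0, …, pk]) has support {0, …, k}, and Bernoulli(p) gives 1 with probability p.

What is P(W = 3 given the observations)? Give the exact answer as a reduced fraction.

P(W = 3 | obs) = 93/106

Enumerate traces; 6 have nonzero weight after conditioning:
  (W=2, Z=3, X=1, U=2, Y=2) weight 1/3696
  (W=2, Z=3, X=2, U=2, Y=2) weight 1/1584
  (W=2, Z=3, X=3, U=2, Y=2) weight 1/3696
  (W=3, Z=3, X=1, U=1, Y=2) weight 1/308
  (W=3, Z=3, X=2, U=1, Y=2) weight 1/528
  (W=3, Z=3, X=3, U=1, Y=2) weight 1/308
Group by W:
  weight(W=2) = 13/11088
  weight(W=3) = 31/3696
Total weight = 13/11088 + 31/3696 = 53/5544
P(W=2 | obs) = 13/11088 / 53/5544 = 13/106
P(W=3 | obs) = 31/3696 / 53/5544 = 93/106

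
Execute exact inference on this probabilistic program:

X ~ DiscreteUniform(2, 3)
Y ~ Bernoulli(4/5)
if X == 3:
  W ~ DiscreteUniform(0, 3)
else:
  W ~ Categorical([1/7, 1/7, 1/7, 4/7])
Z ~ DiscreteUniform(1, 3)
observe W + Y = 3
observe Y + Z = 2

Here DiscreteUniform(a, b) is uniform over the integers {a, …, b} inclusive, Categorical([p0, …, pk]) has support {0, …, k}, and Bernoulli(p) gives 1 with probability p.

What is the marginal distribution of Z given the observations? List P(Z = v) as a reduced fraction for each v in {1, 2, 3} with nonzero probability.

Enumerate traces; 4 have nonzero weight after conditioning:
  (X=2, Y=0, W=3, Z=2) weight 2/105
  (X=2, Y=1, W=2, Z=1) weight 2/105
  (X=3, Y=0, W=3, Z=2) weight 1/120
  (X=3, Y=1, W=2, Z=1) weight 1/30
Group by Z:
  weight(Z=1) = 11/210
  weight(Z=2) = 23/840
Total weight = 11/210 + 23/840 = 67/840
P(Z=1 | obs) = 11/210 / 67/840 = 44/67
P(Z=2 | obs) = 23/840 / 67/840 = 23/67

P(Z=1) = 44/67, P(Z=2) = 23/67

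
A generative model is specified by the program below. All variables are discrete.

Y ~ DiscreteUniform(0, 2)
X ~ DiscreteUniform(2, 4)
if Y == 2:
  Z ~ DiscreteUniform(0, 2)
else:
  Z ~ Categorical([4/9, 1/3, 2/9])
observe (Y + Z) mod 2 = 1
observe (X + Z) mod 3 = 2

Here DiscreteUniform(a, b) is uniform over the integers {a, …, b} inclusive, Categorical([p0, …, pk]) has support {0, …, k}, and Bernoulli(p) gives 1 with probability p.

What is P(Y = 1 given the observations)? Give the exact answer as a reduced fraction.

P(Y = 1 | obs) = 1/2

Enumerate traces; 4 have nonzero weight after conditioning:
  (Y=0, X=4, Z=1) weight 1/27
  (Y=1, X=2, Z=0) weight 4/81
  (Y=1, X=3, Z=2) weight 2/81
  (Y=2, X=4, Z=1) weight 1/27
Group by Y:
  weight(Y=0) = 1/27
  weight(Y=1) = 2/27
  weight(Y=2) = 1/27
Total weight = 1/27 + 2/27 + 1/27 = 4/27
P(Y=0 | obs) = 1/27 / 4/27 = 1/4
P(Y=1 | obs) = 2/27 / 4/27 = 1/2
P(Y=2 | obs) = 1/27 / 4/27 = 1/4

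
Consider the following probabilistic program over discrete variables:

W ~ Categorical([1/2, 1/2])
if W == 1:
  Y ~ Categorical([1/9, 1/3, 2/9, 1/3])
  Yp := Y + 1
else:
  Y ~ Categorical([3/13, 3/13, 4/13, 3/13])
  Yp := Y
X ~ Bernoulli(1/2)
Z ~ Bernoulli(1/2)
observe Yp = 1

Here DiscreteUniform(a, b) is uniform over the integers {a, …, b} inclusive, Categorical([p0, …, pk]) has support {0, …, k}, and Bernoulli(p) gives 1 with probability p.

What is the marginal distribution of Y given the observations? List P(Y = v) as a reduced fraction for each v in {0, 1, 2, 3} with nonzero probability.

P(Y=0) = 13/40, P(Y=1) = 27/40

Enumerate traces; 8 have nonzero weight after conditioning:
  (W=0, Y=1, X=0, Z=0) weight 3/104
  (W=0, Y=1, X=0, Z=1) weight 3/104
  (W=0, Y=1, X=1, Z=0) weight 3/104
  (W=0, Y=1, X=1, Z=1) weight 3/104
  (W=1, Y=0, X=0, Z=0) weight 1/72
  (W=1, Y=0, X=0, Z=1) weight 1/72
  (W=1, Y=0, X=1, Z=0) weight 1/72
  (W=1, Y=0, X=1, Z=1) weight 1/72
Group by Y:
  weight(Y=0) = 1/18
  weight(Y=1) = 3/26
Total weight = 1/18 + 3/26 = 20/117
P(Y=0 | obs) = 1/18 / 20/117 = 13/40
P(Y=1 | obs) = 3/26 / 20/117 = 27/40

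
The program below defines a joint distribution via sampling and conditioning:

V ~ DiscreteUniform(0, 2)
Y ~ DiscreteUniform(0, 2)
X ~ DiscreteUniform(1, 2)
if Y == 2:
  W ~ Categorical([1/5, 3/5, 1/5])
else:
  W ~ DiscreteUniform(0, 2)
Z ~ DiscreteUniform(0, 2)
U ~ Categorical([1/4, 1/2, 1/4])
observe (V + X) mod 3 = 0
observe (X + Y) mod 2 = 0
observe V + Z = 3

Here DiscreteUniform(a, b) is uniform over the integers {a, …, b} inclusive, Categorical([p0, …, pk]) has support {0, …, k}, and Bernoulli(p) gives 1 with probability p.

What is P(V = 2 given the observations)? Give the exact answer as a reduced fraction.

P(V = 2 | obs) = 1/3

Enumerate traces; 27 have nonzero weight after conditioning:
  (V=1, Y=0, X=2, W=0, Z=2, U=0) weight 1/648
  (V=1, Y=0, X=2, W=0, Z=2, U=1) weight 1/324
  (V=1, Y=0, X=2, W=0, Z=2, U=2) weight 1/648
  (V=1, Y=0, X=2, W=1, Z=2, U=0) weight 1/648
  (V=1, Y=0, X=2, W=1, Z=2, U=1) weight 1/324
  (V=1, Y=0, X=2, W=1, Z=2, U=2) weight 1/648
  (V=1, Y=0, X=2, W=2, Z=2, U=0) weight 1/648
  (V=1, Y=0, X=2, W=2, Z=2, U=1) weight 1/324
  (V=2, Y=1, X=1, W=0, Z=1, U=0) weight 1/648
  … 18 more
Group by V:
  weight(V=1) = 1/27
  weight(V=2) = 1/54
Total weight = 1/27 + 1/54 = 1/18
P(V=1 | obs) = 1/27 / 1/18 = 2/3
P(V=2 | obs) = 1/54 / 1/18 = 1/3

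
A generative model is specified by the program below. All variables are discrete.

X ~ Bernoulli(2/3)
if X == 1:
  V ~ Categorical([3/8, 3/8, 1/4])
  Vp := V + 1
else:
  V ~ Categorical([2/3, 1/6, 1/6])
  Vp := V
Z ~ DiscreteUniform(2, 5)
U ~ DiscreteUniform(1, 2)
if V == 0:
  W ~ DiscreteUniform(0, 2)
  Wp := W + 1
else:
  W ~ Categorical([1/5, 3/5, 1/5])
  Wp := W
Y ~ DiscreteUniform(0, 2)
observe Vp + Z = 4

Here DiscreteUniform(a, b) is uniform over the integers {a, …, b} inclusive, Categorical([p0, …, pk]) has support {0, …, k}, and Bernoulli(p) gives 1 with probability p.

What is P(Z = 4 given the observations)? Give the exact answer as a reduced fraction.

Enumerate traces; 90 have nonzero weight after conditioning:
  (X=0, V=0, Z=4, U=1, W=0, Y=0) weight 1/324
  (X=0, V=0, Z=4, U=1, W=0, Y=1) weight 1/324
  (X=0, V=0, Z=4, U=1, W=0, Y=2) weight 1/324
  (X=0, V=0, Z=4, U=1, W=1, Y=0) weight 1/324
  (X=0, V=0, Z=4, U=1, W=1, Y=1) weight 1/324
  (X=0, V=0, Z=4, U=1, W=1, Y=2) weight 1/324
  (X=0, V=0, Z=4, U=1, W=2, Y=0) weight 1/324
  (X=0, V=0, Z=4, U=1, W=2, Y=1) weight 1/324
  (X=0, V=1, Z=3, U=1, W=0, Y=0) weight 1/2160
  (X=0, V=2, Z=2, U=1, W=0, Y=0) weight 1/2160
  … 80 more
Group by Z:
  weight(Z=2) = 11/144
  weight(Z=3) = 11/144
  weight(Z=4) = 1/18
Total weight = 11/144 + 11/144 + 1/18 = 5/24
P(Z=2 | obs) = 11/144 / 5/24 = 11/30
P(Z=3 | obs) = 11/144 / 5/24 = 11/30
P(Z=4 | obs) = 1/18 / 5/24 = 4/15

P(Z = 4 | obs) = 4/15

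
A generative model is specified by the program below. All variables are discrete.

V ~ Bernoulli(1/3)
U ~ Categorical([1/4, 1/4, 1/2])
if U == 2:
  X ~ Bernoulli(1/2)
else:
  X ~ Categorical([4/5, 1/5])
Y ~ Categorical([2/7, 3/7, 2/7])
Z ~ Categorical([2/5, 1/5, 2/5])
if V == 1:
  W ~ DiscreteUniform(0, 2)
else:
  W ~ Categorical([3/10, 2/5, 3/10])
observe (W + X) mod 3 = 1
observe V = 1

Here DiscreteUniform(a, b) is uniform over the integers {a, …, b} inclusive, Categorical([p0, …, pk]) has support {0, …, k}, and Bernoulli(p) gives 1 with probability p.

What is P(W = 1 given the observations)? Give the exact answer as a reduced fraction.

Enumerate traces; 54 have nonzero weight after conditioning:
  (V=1, U=0, X=0, Y=0, Z=0, W=1) weight 4/1575
  (V=1, U=0, X=0, Y=0, Z=1, W=1) weight 2/1575
  (V=1, U=0, X=0, Y=0, Z=2, W=1) weight 4/1575
  (V=1, U=0, X=0, Y=1, Z=0, W=1) weight 2/525
  (V=1, U=0, X=0, Y=1, Z=1, W=1) weight 1/525
  (V=1, U=0, X=0, Y=1, Z=2, W=1) weight 2/525
  (V=1, U=0, X=0, Y=2, Z=0, W=1) weight 4/1575
  (V=1, U=0, X=0, Y=2, Z=1, W=1) weight 2/1575
  (V=1, U=0, X=1, Y=0, Z=0, W=0) weight 1/1575
  … 45 more
Group by W:
  weight(W=0) = 7/180
  weight(W=1) = 13/180
Total weight = 7/180 + 13/180 = 1/9
P(W=0 | obs) = 7/180 / 1/9 = 7/20
P(W=1 | obs) = 13/180 / 1/9 = 13/20

P(W = 1 | obs) = 13/20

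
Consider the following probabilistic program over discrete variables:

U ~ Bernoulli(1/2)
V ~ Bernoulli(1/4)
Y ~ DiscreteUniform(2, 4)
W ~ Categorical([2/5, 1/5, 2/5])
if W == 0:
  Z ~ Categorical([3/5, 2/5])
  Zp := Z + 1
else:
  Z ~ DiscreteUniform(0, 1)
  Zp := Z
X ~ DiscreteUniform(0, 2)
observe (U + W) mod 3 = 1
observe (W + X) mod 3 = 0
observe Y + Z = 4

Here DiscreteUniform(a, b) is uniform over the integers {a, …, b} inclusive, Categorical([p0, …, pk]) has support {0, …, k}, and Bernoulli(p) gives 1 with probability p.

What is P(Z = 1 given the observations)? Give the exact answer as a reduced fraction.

Enumerate traces; 8 have nonzero weight after conditioning:
  (U=0, V=0, Y=3, W=1, Z=1, X=2) weight 1/240
  (U=0, V=0, Y=4, W=1, Z=0, X=2) weight 1/240
  (U=0, V=1, Y=3, W=1, Z=1, X=2) weight 1/720
  (U=0, V=1, Y=4, W=1, Z=0, X=2) weight 1/720
  (U=1, V=0, Y=3, W=0, Z=1, X=0) weight 1/150
  (U=1, V=0, Y=4, W=0, Z=0, X=0) weight 1/100
  (U=1, V=1, Y=3, W=0, Z=1, X=0) weight 1/450
  (U=1, V=1, Y=4, W=0, Z=0, X=0) weight 1/300
Group by Z:
  weight(Z=0) = 17/900
  weight(Z=1) = 13/900
Total weight = 17/900 + 13/900 = 1/30
P(Z=0 | obs) = 17/900 / 1/30 = 17/30
P(Z=1 | obs) = 13/900 / 1/30 = 13/30

P(Z = 1 | obs) = 13/30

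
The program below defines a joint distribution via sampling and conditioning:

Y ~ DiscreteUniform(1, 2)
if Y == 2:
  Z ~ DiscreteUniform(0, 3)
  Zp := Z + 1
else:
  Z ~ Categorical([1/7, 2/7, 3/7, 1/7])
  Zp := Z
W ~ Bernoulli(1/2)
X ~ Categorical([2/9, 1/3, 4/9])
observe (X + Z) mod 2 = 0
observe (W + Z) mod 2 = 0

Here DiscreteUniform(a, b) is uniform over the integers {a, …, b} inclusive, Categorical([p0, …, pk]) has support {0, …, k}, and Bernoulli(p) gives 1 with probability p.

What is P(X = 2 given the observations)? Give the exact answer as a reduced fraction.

P(X = 2 | obs) = 20/43

Enumerate traces; 12 have nonzero weight after conditioning:
  (Y=1, Z=0, W=0, X=0) weight 1/126
  (Y=1, Z=0, W=0, X=2) weight 1/63
  (Y=1, Z=1, W=1, X=1) weight 1/42
  (Y=1, Z=2, W=0, X=0) weight 1/42
  (Y=1, Z=2, W=0, X=2) weight 1/21
  (Y=1, Z=3, W=1, X=1) weight 1/84
  (Y=2, Z=0, W=0, X=0) weight 1/72
  (Y=2, Z=0, W=0, X=2) weight 1/36
  … 4 more
Group by X:
  weight(X=0) = 5/84
  weight(X=1) = 13/168
  weight(X=2) = 5/42
Total weight = 5/84 + 13/168 + 5/42 = 43/168
P(X=0 | obs) = 5/84 / 43/168 = 10/43
P(X=1 | obs) = 13/168 / 43/168 = 13/43
P(X=2 | obs) = 5/42 / 43/168 = 20/43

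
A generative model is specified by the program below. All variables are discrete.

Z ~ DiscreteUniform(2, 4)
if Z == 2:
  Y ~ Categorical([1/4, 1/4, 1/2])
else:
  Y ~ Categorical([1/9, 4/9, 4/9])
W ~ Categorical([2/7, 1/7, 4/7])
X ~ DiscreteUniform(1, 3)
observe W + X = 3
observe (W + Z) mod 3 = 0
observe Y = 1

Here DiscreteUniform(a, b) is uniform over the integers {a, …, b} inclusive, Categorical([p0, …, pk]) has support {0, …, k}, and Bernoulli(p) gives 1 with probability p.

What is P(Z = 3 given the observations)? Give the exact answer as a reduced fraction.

Enumerate traces; 3 have nonzero weight after conditioning:
  (Z=2, Y=1, W=1, X=2) weight 1/252
  (Z=3, Y=1, W=0, X=3) weight 8/567
  (Z=4, Y=1, W=2, X=1) weight 16/567
Group by Z:
  weight(Z=2) = 1/252
  weight(Z=3) = 8/567
  weight(Z=4) = 16/567
Total weight = 1/252 + 8/567 + 16/567 = 5/108
P(Z=2 | obs) = 1/252 / 5/108 = 3/35
P(Z=3 | obs) = 8/567 / 5/108 = 32/105
P(Z=4 | obs) = 16/567 / 5/108 = 64/105

P(Z = 3 | obs) = 32/105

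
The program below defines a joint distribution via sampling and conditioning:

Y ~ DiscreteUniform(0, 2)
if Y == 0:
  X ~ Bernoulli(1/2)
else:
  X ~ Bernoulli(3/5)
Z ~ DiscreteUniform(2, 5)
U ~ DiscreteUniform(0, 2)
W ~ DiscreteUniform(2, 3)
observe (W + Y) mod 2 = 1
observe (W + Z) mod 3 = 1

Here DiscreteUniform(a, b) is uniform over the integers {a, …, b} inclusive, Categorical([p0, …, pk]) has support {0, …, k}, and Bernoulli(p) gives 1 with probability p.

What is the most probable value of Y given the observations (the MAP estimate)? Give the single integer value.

argmax_v P(Y = v | obs) = 1

Enumerate traces; 24 have nonzero weight after conditioning:
  (Y=0, X=0, Z=4, U=0, W=3) weight 1/144
  (Y=0, X=0, Z=4, U=1, W=3) weight 1/144
  (Y=0, X=0, Z=4, U=2, W=3) weight 1/144
  (Y=0, X=1, Z=4, U=0, W=3) weight 1/144
  (Y=0, X=1, Z=4, U=1, W=3) weight 1/144
  (Y=0, X=1, Z=4, U=2, W=3) weight 1/144
  (Y=1, X=0, Z=2, U=0, W=2) weight 1/180
  (Y=1, X=0, Z=2, U=1, W=2) weight 1/180
  (Y=2, X=0, Z=4, U=0, W=3) weight 1/180
  … 15 more
Group by Y:
  weight(Y=0) = 1/24
  weight(Y=1) = 1/12
  weight(Y=2) = 1/24
Total weight = 1/24 + 1/12 + 1/24 = 1/6
P(Y=0 | obs) = 1/24 / 1/6 = 1/4
P(Y=1 | obs) = 1/12 / 1/6 = 1/2
P(Y=2 | obs) = 1/24 / 1/6 = 1/4
argmax = 1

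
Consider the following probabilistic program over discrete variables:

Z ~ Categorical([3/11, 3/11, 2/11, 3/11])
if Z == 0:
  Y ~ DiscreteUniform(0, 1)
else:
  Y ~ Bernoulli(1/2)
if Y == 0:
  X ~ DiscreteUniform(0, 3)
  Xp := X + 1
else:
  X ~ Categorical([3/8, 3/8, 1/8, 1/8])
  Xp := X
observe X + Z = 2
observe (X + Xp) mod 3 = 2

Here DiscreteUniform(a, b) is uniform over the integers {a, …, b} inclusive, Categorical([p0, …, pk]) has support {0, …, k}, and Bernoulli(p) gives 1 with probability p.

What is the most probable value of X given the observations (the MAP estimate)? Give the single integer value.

Enumerate traces; 2 have nonzero weight after conditioning:
  (Z=0, Y=0, X=2) weight 3/88
  (Z=1, Y=1, X=1) weight 9/176
Group by X:
  weight(X=1) = 9/176
  weight(X=2) = 3/88
Total weight = 9/176 + 3/88 = 15/176
P(X=1 | obs) = 9/176 / 15/176 = 3/5
P(X=2 | obs) = 3/88 / 15/176 = 2/5
argmax = 1

argmax_v P(X = v | obs) = 1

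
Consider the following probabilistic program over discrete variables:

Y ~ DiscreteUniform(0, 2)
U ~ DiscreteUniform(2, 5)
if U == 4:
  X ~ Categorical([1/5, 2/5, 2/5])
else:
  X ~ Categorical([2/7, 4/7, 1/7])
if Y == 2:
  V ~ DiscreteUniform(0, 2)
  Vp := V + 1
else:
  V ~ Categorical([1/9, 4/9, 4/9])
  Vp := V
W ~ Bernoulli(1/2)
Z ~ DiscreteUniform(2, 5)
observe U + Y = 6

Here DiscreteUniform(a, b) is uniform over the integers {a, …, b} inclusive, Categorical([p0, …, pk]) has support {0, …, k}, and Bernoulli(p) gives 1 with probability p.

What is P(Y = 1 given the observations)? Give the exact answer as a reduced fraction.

Enumerate traces; 144 have nonzero weight after conditioning:
  (Y=1, U=5, X=0, V=0, W=0, Z=2) weight 1/3024
  (Y=1, U=5, X=0, V=0, W=0, Z=3) weight 1/3024
  (Y=1, U=5, X=0, V=0, W=0, Z=4) weight 1/3024
  (Y=1, U=5, X=0, V=0, W=0, Z=5) weight 1/3024
  (Y=1, U=5, X=0, V=0, W=1, Z=2) weight 1/3024
  (Y=1, U=5, X=0, V=0, W=1, Z=3) weight 1/3024
  (Y=1, U=5, X=0, V=0, W=1, Z=4) weight 1/3024
  (Y=1, U=5, X=0, V=0, W=1, Z=5) weight 1/3024
  (Y=2, U=4, X=0, V=0, W=0, Z=2) weight 1/1440
  … 135 more
Group by Y:
  weight(Y=1) = 1/12
  weight(Y=2) = 1/12
Total weight = 1/12 + 1/12 = 1/6
P(Y=1 | obs) = 1/12 / 1/6 = 1/2
P(Y=2 | obs) = 1/12 / 1/6 = 1/2

P(Y = 1 | obs) = 1/2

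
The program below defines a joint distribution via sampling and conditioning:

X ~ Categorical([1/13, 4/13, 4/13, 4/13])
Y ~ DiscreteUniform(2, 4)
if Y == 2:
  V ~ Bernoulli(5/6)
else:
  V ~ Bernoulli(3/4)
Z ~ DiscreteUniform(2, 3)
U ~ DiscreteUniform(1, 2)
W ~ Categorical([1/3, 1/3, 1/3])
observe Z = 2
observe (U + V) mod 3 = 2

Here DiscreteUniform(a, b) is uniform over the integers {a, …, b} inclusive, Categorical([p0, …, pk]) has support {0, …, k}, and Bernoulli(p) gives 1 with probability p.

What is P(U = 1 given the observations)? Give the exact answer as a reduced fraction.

Enumerate traces; 72 have nonzero weight after conditioning:
  (X=0, Y=2, V=0, Z=2, U=2, W=0) weight 1/2808
  (X=0, Y=2, V=0, Z=2, U=2, W=1) weight 1/2808
  (X=0, Y=2, V=0, Z=2, U=2, W=2) weight 1/2808
  (X=0, Y=2, V=1, Z=2, U=1, W=0) weight 5/2808
  (X=0, Y=2, V=1, Z=2, U=1, W=1) weight 5/2808
  (X=0, Y=2, V=1, Z=2, U=1, W=2) weight 5/2808
  (X=0, Y=3, V=0, Z=2, U=2, W=0) weight 1/1872
  (X=0, Y=3, V=0, Z=2, U=2, W=1) weight 1/1872
  … 64 more
Group by U:
  weight(U=1) = 7/36
  weight(U=2) = 1/18
Total weight = 7/36 + 1/18 = 1/4
P(U=1 | obs) = 7/36 / 1/4 = 7/9
P(U=2 | obs) = 1/18 / 1/4 = 2/9

P(U = 1 | obs) = 7/9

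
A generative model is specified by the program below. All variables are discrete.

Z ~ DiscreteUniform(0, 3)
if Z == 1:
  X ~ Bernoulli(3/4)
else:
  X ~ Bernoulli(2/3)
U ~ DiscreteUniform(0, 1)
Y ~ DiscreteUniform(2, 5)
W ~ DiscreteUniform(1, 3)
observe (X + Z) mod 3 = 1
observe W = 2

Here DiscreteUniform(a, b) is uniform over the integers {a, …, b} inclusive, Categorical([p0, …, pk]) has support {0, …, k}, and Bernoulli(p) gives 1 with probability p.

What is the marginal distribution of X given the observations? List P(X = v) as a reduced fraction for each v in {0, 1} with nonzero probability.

Enumerate traces; 24 have nonzero weight after conditioning:
  (Z=0, X=1, U=0, Y=2, W=2) weight 1/144
  (Z=0, X=1, U=0, Y=3, W=2) weight 1/144
  (Z=0, X=1, U=0, Y=4, W=2) weight 1/144
  (Z=0, X=1, U=0, Y=5, W=2) weight 1/144
  (Z=0, X=1, U=1, Y=2, W=2) weight 1/144
  (Z=0, X=1, U=1, Y=3, W=2) weight 1/144
  (Z=0, X=1, U=1, Y=4, W=2) weight 1/144
  (Z=0, X=1, U=1, Y=5, W=2) weight 1/144
  (Z=1, X=0, U=0, Y=2, W=2) weight 1/384
  … 15 more
Group by X:
  weight(X=0) = 1/48
  weight(X=1) = 1/9
Total weight = 1/48 + 1/9 = 19/144
P(X=0 | obs) = 1/48 / 19/144 = 3/19
P(X=1 | obs) = 1/9 / 19/144 = 16/19

P(X=0) = 3/19, P(X=1) = 16/19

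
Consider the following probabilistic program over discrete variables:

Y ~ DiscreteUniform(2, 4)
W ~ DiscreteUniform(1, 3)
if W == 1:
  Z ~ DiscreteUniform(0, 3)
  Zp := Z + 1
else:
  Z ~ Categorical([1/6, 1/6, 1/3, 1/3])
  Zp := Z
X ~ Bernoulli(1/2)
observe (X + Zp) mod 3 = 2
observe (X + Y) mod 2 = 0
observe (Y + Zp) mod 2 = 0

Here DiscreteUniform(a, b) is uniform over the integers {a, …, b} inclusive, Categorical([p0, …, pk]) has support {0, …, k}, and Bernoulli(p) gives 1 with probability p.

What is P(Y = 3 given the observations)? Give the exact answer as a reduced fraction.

P(Y = 3 | obs) = 7/29

Enumerate traces; 9 have nonzero weight after conditioning:
  (Y=2, W=1, Z=1, X=0) weight 1/72
  (Y=2, W=2, Z=2, X=0) weight 1/54
  (Y=2, W=3, Z=2, X=0) weight 1/54
  (Y=3, W=1, Z=0, X=1) weight 1/72
  (Y=3, W=2, Z=1, X=1) weight 1/108
  (Y=3, W=3, Z=1, X=1) weight 1/108
  (Y=4, W=1, Z=1, X=0) weight 1/72
  (Y=4, W=2, Z=2, X=0) weight 1/54
  … 1 more
Group by Y:
  weight(Y=2) = 11/216
  weight(Y=3) = 7/216
  weight(Y=4) = 11/216
Total weight = 11/216 + 7/216 + 11/216 = 29/216
P(Y=2 | obs) = 11/216 / 29/216 = 11/29
P(Y=3 | obs) = 7/216 / 29/216 = 7/29
P(Y=4 | obs) = 11/216 / 29/216 = 11/29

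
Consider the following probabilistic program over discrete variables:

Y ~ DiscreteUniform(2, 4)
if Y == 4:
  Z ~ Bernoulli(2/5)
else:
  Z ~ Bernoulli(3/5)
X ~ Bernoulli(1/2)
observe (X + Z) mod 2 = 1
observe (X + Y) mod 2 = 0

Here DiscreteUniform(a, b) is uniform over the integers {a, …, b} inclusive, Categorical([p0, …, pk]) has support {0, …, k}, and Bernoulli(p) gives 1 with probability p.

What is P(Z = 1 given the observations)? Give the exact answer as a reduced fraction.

P(Z = 1 | obs) = 5/7

Enumerate traces; 3 have nonzero weight after conditioning:
  (Y=2, Z=1, X=0) weight 1/10
  (Y=3, Z=0, X=1) weight 1/15
  (Y=4, Z=1, X=0) weight 1/15
Group by Z:
  weight(Z=0) = 1/15
  weight(Z=1) = 1/6
Total weight = 1/15 + 1/6 = 7/30
P(Z=0 | obs) = 1/15 / 7/30 = 2/7
P(Z=1 | obs) = 1/6 / 7/30 = 5/7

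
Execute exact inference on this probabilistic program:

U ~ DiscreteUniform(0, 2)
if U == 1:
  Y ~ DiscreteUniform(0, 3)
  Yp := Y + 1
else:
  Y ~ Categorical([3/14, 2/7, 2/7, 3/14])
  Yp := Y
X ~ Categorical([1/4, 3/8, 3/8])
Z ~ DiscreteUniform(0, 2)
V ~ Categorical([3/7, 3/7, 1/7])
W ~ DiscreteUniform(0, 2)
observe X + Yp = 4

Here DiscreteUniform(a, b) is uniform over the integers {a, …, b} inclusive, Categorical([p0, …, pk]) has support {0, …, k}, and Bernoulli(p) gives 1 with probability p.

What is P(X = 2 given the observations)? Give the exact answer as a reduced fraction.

Enumerate traces; 189 have nonzero weight after conditioning:
  (U=0, Y=2, X=2, Z=0, V=0, W=0) weight 1/588
  (U=0, Y=2, X=2, Z=0, V=0, W=1) weight 1/588
  (U=0, Y=2, X=2, Z=0, V=0, W=2) weight 1/588
  (U=0, Y=2, X=2, Z=0, V=1, W=0) weight 1/588
  (U=0, Y=2, X=2, Z=0, V=1, W=1) weight 1/588
  (U=0, Y=2, X=2, Z=0, V=1, W=2) weight 1/588
  (U=0, Y=2, X=2, Z=0, V=2, W=0) weight 1/1764
  (U=0, Y=2, X=2, Z=0, V=2, W=1) weight 1/1764
  (U=0, Y=3, X=1, Z=0, V=0, W=0) weight 1/784
  (U=1, Y=3, X=0, Z=0, V=0, W=0) weight 1/1008
  … 179 more
Group by X:
  weight(X=0) = 1/48
  weight(X=1) = 19/224
  weight(X=2) = 23/224
Total weight = 1/48 + 19/224 + 23/224 = 5/24
P(X=0 | obs) = 1/48 / 5/24 = 1/10
P(X=1 | obs) = 19/224 / 5/24 = 57/140
P(X=2 | obs) = 23/224 / 5/24 = 69/140

P(X = 2 | obs) = 69/140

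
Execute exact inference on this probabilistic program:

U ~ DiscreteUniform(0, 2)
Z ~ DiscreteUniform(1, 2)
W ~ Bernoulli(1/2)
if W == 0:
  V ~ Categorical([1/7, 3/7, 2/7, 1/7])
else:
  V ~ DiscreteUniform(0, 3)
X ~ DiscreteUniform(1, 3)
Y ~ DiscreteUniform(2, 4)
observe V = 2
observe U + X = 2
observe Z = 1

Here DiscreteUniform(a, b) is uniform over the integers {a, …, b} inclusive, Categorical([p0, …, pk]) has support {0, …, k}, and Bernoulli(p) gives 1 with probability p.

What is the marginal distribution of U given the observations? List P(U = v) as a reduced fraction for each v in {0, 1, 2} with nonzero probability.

Enumerate traces; 12 have nonzero weight after conditioning:
  (U=0, Z=1, W=0, V=2, X=2, Y=2) weight 1/378
  (U=0, Z=1, W=0, V=2, X=2, Y=3) weight 1/378
  (U=0, Z=1, W=0, V=2, X=2, Y=4) weight 1/378
  (U=0, Z=1, W=1, V=2, X=2, Y=2) weight 1/432
  (U=0, Z=1, W=1, V=2, X=2, Y=3) weight 1/432
  (U=0, Z=1, W=1, V=2, X=2, Y=4) weight 1/432
  (U=1, Z=1, W=0, V=2, X=1, Y=2) weight 1/378
  (U=1, Z=1, W=0, V=2, X=1, Y=3) weight 1/378
  … 4 more
Group by U:
  weight(U=0) = 5/336
  weight(U=1) = 5/336
Total weight = 5/336 + 5/336 = 5/168
P(U=0 | obs) = 5/336 / 5/168 = 1/2
P(U=1 | obs) = 5/336 / 5/168 = 1/2

P(U=0) = 1/2, P(U=1) = 1/2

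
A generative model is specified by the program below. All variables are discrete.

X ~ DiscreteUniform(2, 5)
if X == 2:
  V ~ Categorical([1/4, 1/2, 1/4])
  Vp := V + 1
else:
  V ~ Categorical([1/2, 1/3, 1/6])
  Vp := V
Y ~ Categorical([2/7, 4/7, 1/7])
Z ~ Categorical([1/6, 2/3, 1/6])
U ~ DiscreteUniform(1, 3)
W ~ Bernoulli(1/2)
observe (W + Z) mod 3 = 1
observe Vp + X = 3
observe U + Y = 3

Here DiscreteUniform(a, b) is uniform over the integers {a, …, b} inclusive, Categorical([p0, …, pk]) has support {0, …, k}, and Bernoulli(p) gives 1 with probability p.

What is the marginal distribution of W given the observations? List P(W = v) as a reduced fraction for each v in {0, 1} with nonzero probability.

Enumerate traces; 12 have nonzero weight after conditioning:
  (X=2, V=0, Y=0, Z=0, U=3, W=1) weight 1/2016
  (X=2, V=0, Y=0, Z=1, U=3, W=0) weight 1/504
  (X=2, V=0, Y=1, Z=0, U=2, W=1) weight 1/1008
  (X=2, V=0, Y=1, Z=1, U=2, W=0) weight 1/252
  (X=2, V=0, Y=2, Z=0, U=1, W=1) weight 1/4032
  (X=2, V=0, Y=2, Z=1, U=1, W=0) weight 1/1008
  (X=3, V=0, Y=0, Z=0, U=3, W=1) weight 1/1008
  (X=3, V=0, Y=0, Z=1, U=3, W=0) weight 1/252
  … 4 more
Group by W:
  weight(W=0) = 1/48
  weight(W=1) = 1/192
Total weight = 1/48 + 1/192 = 5/192
P(W=0 | obs) = 1/48 / 5/192 = 4/5
P(W=1 | obs) = 1/192 / 5/192 = 1/5

P(W=0) = 4/5, P(W=1) = 1/5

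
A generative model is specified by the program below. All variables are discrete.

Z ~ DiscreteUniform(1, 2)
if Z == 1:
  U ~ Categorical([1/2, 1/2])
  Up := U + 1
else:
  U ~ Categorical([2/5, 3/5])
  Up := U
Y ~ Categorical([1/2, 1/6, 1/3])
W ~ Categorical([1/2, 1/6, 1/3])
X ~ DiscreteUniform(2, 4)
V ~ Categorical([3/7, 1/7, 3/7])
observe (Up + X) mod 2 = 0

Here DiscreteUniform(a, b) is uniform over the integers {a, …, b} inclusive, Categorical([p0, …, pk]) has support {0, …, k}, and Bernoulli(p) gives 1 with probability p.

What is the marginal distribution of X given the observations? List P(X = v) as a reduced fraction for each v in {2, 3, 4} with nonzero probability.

Enumerate traces; 162 have nonzero weight after conditioning:
  (Z=1, U=0, Y=0, W=0, X=3, V=0) weight 1/112
  (Z=1, U=0, Y=0, W=0, X=3, V=1) weight 1/336
  (Z=1, U=0, Y=0, W=0, X=3, V=2) weight 1/112
  (Z=1, U=0, Y=0, W=1, X=3, V=0) weight 1/336
  (Z=1, U=0, Y=0, W=1, X=3, V=1) weight 1/1008
  (Z=1, U=0, Y=0, W=1, X=3, V=2) weight 1/336
  (Z=1, U=0, Y=0, W=2, X=3, V=0) weight 1/168
  (Z=1, U=0, Y=0, W=2, X=3, V=1) weight 1/504
  (Z=1, U=1, Y=0, W=0, X=2, V=0) weight 1/112
  (Z=1, U=1, Y=0, W=0, X=4, V=0) weight 1/112
  … 152 more
Group by X:
  weight(X=2) = 3/20
  weight(X=3) = 11/60
  weight(X=4) = 3/20
Total weight = 3/20 + 11/60 + 3/20 = 29/60
P(X=2 | obs) = 3/20 / 29/60 = 9/29
P(X=3 | obs) = 11/60 / 29/60 = 11/29
P(X=4 | obs) = 3/20 / 29/60 = 9/29

P(X=2) = 9/29, P(X=3) = 11/29, P(X=4) = 9/29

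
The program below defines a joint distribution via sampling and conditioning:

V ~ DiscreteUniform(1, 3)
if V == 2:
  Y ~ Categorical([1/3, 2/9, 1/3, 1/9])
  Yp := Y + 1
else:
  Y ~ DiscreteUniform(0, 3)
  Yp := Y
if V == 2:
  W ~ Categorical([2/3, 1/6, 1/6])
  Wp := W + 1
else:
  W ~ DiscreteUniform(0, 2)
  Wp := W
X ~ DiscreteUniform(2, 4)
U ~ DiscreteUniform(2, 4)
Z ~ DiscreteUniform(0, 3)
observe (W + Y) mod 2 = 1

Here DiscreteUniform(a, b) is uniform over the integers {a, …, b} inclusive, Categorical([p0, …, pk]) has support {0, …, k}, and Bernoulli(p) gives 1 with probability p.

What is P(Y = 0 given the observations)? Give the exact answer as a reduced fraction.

Enumerate traces; 648 have nonzero weight after conditioning:
  (V=1, Y=0, W=1, X=2, U=2, Z=0) weight 1/1296
  (V=1, Y=0, W=1, X=2, U=2, Z=1) weight 1/1296
  (V=1, Y=0, W=1, X=2, U=2, Z=2) weight 1/1296
  (V=1, Y=0, W=1, X=2, U=2, Z=3) weight 1/1296
  (V=1, Y=0, W=1, X=2, U=3, Z=0) weight 1/1296
  (V=1, Y=0, W=1, X=2, U=3, Z=1) weight 1/1296
  (V=1, Y=0, W=1, X=2, U=3, Z=2) weight 1/1296
  (V=1, Y=0, W=1, X=2, U=3, Z=3) weight 1/1296
  (V=1, Y=1, W=0, X=2, U=2, Z=0) weight 1/1296
  (V=1, Y=2, W=1, X=2, U=2, Z=0) weight 1/1296
  … 638 more
Group by Y:
  weight(Y=0) = 2/27
  weight(Y=1) = 14/81
  weight(Y=2) = 2/27
  weight(Y=3) = 23/162
Total weight = 2/27 + 14/81 + 2/27 + 23/162 = 25/54
P(Y=0 | obs) = 2/27 / 25/54 = 4/25
P(Y=1 | obs) = 14/81 / 25/54 = 28/75
P(Y=2 | obs) = 2/27 / 25/54 = 4/25
P(Y=3 | obs) = 23/162 / 25/54 = 23/75

P(Y = 0 | obs) = 4/25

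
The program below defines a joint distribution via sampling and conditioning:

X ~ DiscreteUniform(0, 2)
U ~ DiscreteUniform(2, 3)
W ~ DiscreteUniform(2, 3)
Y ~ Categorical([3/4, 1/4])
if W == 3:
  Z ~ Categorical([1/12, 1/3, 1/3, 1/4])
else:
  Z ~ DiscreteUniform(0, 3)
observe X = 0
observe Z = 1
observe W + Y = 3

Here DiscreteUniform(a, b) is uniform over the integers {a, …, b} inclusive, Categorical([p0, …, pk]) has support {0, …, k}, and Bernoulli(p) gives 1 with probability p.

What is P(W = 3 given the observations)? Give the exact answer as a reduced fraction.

Enumerate traces; 4 have nonzero weight after conditioning:
  (X=0, U=2, W=2, Y=1, Z=1) weight 1/192
  (X=0, U=2, W=3, Y=0, Z=1) weight 1/48
  (X=0, U=3, W=2, Y=1, Z=1) weight 1/192
  (X=0, U=3, W=3, Y=0, Z=1) weight 1/48
Group by W:
  weight(W=2) = 1/96
  weight(W=3) = 1/24
Total weight = 1/96 + 1/24 = 5/96
P(W=2 | obs) = 1/96 / 5/96 = 1/5
P(W=3 | obs) = 1/24 / 5/96 = 4/5

P(W = 3 | obs) = 4/5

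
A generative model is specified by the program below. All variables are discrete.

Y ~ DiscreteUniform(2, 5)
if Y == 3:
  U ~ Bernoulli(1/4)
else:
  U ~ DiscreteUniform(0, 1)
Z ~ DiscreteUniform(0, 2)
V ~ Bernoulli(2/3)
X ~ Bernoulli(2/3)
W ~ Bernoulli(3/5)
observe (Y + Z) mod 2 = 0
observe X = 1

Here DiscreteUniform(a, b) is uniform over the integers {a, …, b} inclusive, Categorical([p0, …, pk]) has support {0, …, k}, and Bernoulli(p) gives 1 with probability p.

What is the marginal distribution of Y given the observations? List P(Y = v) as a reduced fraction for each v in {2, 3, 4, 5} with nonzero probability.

Enumerate traces; 48 have nonzero weight after conditioning:
  (Y=2, U=0, Z=0, V=0, X=1, W=0) weight 1/270
  (Y=2, U=0, Z=0, V=0, X=1, W=1) weight 1/180
  (Y=2, U=0, Z=0, V=1, X=1, W=0) weight 1/135
  (Y=2, U=0, Z=0, V=1, X=1, W=1) weight 1/90
  (Y=2, U=0, Z=2, V=0, X=1, W=0) weight 1/270
  (Y=2, U=0, Z=2, V=0, X=1, W=1) weight 1/180
  (Y=2, U=0, Z=2, V=1, X=1, W=0) weight 1/135
  (Y=2, U=0, Z=2, V=1, X=1, W=1) weight 1/90
  (Y=3, U=0, Z=1, V=0, X=1, W=0) weight 1/180
  (Y=4, U=0, Z=0, V=0, X=1, W=0) weight 1/270
  … 38 more
Group by Y:
  weight(Y=2) = 1/9
  weight(Y=3) = 1/18
  weight(Y=4) = 1/9
  weight(Y=5) = 1/18
Total weight = 1/9 + 1/18 + 1/9 + 1/18 = 1/3
P(Y=2 | obs) = 1/9 / 1/3 = 1/3
P(Y=3 | obs) = 1/18 / 1/3 = 1/6
P(Y=4 | obs) = 1/9 / 1/3 = 1/3
P(Y=5 | obs) = 1/18 / 1/3 = 1/6

P(Y=2) = 1/3, P(Y=3) = 1/6, P(Y=4) = 1/3, P(Y=5) = 1/6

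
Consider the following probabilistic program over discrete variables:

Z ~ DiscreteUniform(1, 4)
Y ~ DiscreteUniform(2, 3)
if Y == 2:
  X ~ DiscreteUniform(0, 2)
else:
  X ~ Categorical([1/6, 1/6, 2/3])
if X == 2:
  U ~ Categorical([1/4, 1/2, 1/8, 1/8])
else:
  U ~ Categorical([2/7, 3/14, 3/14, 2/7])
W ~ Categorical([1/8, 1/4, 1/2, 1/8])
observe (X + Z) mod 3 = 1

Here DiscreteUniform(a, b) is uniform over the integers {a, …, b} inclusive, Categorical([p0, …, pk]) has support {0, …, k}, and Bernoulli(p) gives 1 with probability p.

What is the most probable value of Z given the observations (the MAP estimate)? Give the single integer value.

Enumerate traces; 128 have nonzero weight after conditioning:
  (Z=1, Y=2, X=0, U=0, W=0) weight 1/672
  (Z=1, Y=2, X=0, U=0, W=1) weight 1/336
  (Z=1, Y=2, X=0, U=0, W=2) weight 1/168
  (Z=1, Y=2, X=0, U=0, W=3) weight 1/672
  (Z=1, Y=2, X=0, U=1, W=0) weight 1/896
  (Z=1, Y=2, X=0, U=1, W=1) weight 1/448
  (Z=1, Y=2, X=0, U=1, W=2) weight 1/224
  (Z=1, Y=2, X=0, U=1, W=3) weight 1/896
  (Z=2, Y=2, X=2, U=0, W=0) weight 1/768
  (Z=3, Y=2, X=1, U=0, W=0) weight 1/672
  … 118 more
Group by Z:
  weight(Z=1) = 1/16
  weight(Z=2) = 1/8
  weight(Z=3) = 1/16
  weight(Z=4) = 1/16
Total weight = 1/16 + 1/8 + 1/16 + 1/16 = 5/16
P(Z=1 | obs) = 1/16 / 5/16 = 1/5
P(Z=2 | obs) = 1/8 / 5/16 = 2/5
P(Z=3 | obs) = 1/16 / 5/16 = 1/5
P(Z=4 | obs) = 1/16 / 5/16 = 1/5
argmax = 2

argmax_v P(Z = v | obs) = 2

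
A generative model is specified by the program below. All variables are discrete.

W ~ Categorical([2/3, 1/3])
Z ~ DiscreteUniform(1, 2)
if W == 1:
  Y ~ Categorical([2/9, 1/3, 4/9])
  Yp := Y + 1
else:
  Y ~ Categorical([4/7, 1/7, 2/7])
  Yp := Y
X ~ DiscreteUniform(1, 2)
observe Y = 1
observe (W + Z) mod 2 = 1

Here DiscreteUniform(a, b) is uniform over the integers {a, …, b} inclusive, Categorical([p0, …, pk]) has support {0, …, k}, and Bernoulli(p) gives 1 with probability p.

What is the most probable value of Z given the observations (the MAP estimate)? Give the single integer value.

Enumerate traces; 4 have nonzero weight after conditioning:
  (W=0, Z=1, Y=1, X=1) weight 1/42
  (W=0, Z=1, Y=1, X=2) weight 1/42
  (W=1, Z=2, Y=1, X=1) weight 1/36
  (W=1, Z=2, Y=1, X=2) weight 1/36
Group by Z:
  weight(Z=1) = 1/21
  weight(Z=2) = 1/18
Total weight = 1/21 + 1/18 = 13/126
P(Z=1 | obs) = 1/21 / 13/126 = 6/13
P(Z=2 | obs) = 1/18 / 13/126 = 7/13
argmax = 2

argmax_v P(Z = v | obs) = 2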